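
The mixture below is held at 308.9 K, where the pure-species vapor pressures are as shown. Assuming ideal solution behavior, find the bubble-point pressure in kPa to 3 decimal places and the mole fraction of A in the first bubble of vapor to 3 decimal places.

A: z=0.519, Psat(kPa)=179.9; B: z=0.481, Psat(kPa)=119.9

Pbub = 151.040 kPa, y_A = 0.618

At the bubble point ψ → 0, so ΣzᵢKᵢ = 1 with Kᵢ = Pᵢˢᵃᵗ/P ⇒ P = ΣzᵢPᵢˢᵃᵗ.
P = 0.519·179.9 + 0.481·119.9 = 151.040 kPa
yᵢ = zᵢPᵢˢᵃᵗ/P ⇒ y_A = 0.519·179.9/151.040 = 0.618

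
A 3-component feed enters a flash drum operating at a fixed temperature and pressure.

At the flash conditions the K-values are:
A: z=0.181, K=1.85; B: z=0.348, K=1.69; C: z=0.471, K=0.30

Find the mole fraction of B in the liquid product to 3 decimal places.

x_B = 0.321

Rachford–Rice: g(ψ) = Σ zᵢ(Kᵢ−1)/(1+ψ(Kᵢ−1)) = 0.
Feasibility: ΣzᵢKᵢ = 1.064, Σzᵢ/Kᵢ = 1.874 — both > 1, two phases present.
Newton iteration, ψ⁰ = 0.41:
  ψ = 0.410: g = -0.1612, g' = -0.627 → ψ = 0.153
  ψ = 0.153: g = -0.0158, g' = -0.527 → ψ = 0.123
Converged at ψ = 0.123.
Compositions from xᵢ = zᵢ/(1+ψ(Kᵢ−1)), yᵢ = Kᵢxᵢ:
  A: x = 0.164, y = 0.303
  B: x = 0.321, y = 0.542
  C: x = 0.515, y = 0.155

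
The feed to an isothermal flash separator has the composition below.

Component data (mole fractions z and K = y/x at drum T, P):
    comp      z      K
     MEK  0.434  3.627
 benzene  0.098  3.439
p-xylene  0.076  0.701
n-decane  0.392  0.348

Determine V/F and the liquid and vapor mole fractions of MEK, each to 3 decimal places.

V/F = 0.691, x_MEK = 0.154, y_MEK = 0.559

Rachford–Rice: g(V/F) = Σ zᵢ(Kᵢ−1)/(1+V/F(Kᵢ−1)) = 0.
g(0) = ΣzᵢKᵢ − 1 = 1.101 and g(1) = 1 − Σzᵢ/Kᵢ = -0.383, so a root lies in (0, 1).
Iterate (Newton) starting at V/F = 0.5:
  V/F = 0.500: g = 0.1946, g' = -1.054 → V/F = 0.685
  V/F = 0.685: g = 0.0067, g' = -1.019 → V/F = 0.691
Converged at V/F = 0.691.
Compositions from xᵢ = zᵢ/(1+V/F(Kᵢ−1)), yᵢ = Kᵢxᵢ:
  MEK: x = 0.154, y = 0.559
  benzene: x = 0.036, y = 0.125
  p-xylene: x = 0.096, y = 0.067
  n-decane: x = 0.714, y = 0.248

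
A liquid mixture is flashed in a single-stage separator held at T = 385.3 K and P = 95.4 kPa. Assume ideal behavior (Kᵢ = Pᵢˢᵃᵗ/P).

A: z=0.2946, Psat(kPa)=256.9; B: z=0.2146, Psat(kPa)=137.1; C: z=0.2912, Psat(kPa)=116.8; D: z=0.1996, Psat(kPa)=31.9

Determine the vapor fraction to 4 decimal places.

ψ = 0.8828

Raoult's law: Kᵢ = Pᵢˢᵃᵗ/P = Pᵢˢᵃᵗ/95.4.
  K_A = 256.9/95.4 = 2.692872, K_B = 137.1/95.4 = 1.437107, K_C = 116.8/95.4 = 1.224319, K_D = 31.9/95.4 = 0.334382
Rachford–Rice: g(ψ) = Σ zᵢ(Kᵢ−1)/(1+ψ(Kᵢ−1)) = 0.
Check two-phase: ΣzᵢKᵢ = 1.5250 > 1 and Σzᵢ/Kᵢ = 1.0935 > 1, so g(0) = 0.5250 > 0 and g(1) = -0.0935 < 0.
Iterate (Newton) starting at ψ = 0.5:
  ψ = 0.5000: g = 0.20668, g' = -0.4858 → ψ = 0.9255
  ψ = 0.9255: g = -0.03082, g' = -0.7588 → ψ = 0.8849
  ψ = 0.8849: g = -0.00145, g' = -0.6903 → ψ = 0.8828
Converged at ψ = 0.8828.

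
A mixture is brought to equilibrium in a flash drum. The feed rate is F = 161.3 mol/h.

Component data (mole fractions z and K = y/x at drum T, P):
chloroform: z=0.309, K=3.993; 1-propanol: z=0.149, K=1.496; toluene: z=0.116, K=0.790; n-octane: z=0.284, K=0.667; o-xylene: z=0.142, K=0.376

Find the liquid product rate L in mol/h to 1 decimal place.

L = 35.2 mol/h

Rachford–Rice: g(V/F) = Σ zᵢ(Kᵢ−1)/(1+V/F(Kᵢ−1)) = 0.
g(0) = ΣzᵢKᵢ − 1 = 0.791 and g(1) = 1 − Σzᵢ/Kᵢ = -0.127, so a root lies in (0, 1).
Iterate (Newton) starting at V/F = 0.5:
  V/F = 0.500: g = 0.1602, g' = -0.636 → V/F = 0.752
  V/F = 0.752: g = 0.0164, g' = -0.541 → V/F = 0.782
Converged at V/F = 0.782.
Then V = V/F·F = 0.7821·161.3 = 126.1 mol/h and L = F − V = 35.2 mol/h.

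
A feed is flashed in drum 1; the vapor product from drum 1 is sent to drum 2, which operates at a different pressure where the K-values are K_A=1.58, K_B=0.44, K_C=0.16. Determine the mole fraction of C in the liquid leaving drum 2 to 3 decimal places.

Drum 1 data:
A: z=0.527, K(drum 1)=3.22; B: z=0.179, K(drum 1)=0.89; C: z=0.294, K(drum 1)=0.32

Drum 1:
Newton–Raphson from ψ₁ = 0.5:
  ψ₁ = 0.500: g = 0.2307, g' = -0.898 → ψ₁ = 0.757
  ψ₁ = 0.757: g = 0.0030, g' = -0.941 → ψ₁ = 0.760
Converged at ψ₁ = 0.760.
Drum-1 compositions:
  A: x = 0.196, y = 0.631
  B: x = 0.195, y = 0.174
  C: x = 0.609, y = 0.195
Drum-2 feed = drum-1 vapor: z₂ = (0.6314, 0.1738, 0.1947).
Drum 2:
Material balance + equilibrium reduce to Σ zᵢ(Kᵢ−1)/(1+ψ₂(Kᵢ−1)) = 0.
Check two-phase: ΣzᵢKᵢ = 1.105 > 1 and Σzᵢ/Kᵢ = 2.012 > 1, so g(0) = 0.105 > 0 and g(1) = -1.012 < 0.
Newton iteration, ψ₂⁰ = 0.5:
  ψ₂ = 0.500: g = -0.1334, g' = -0.641 → ψ₂ = 0.292
  ψ₂ = 0.292: g = -0.0200, g' = -0.475 → ψ₂ = 0.250
  ψ₂ = 0.250: g = -0.0004, g' = -0.456 → ψ₂ = 0.249
Converged at ψ₂ = 0.249.
  A: x = 0.552, y = 0.872
  B: x = 0.202, y = 0.089
  C: x = 0.246, y = 0.039

x_C (drum 2) = 0.246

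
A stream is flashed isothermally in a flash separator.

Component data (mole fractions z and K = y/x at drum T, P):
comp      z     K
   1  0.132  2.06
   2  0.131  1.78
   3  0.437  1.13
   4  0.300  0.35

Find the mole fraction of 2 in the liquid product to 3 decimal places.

Let ψ = V/F and solve Σ zᵢ(Kᵢ−1)/(1+ψ(Kᵢ−1)) = 0.
Check two-phase: ΣzᵢKᵢ = 1.104 > 1 and Σzᵢ/Kᵢ = 1.382 > 1, so g(0) = 0.104 > 0 and g(1) = -0.382 < 0.
Iterate (Newton) starting at ψ = 0.5:
  ψ = 0.500: g = -0.0706, g' = -0.389 → ψ = 0.319
  ψ = 0.319: g = -0.0050, g' = -0.342 → ψ = 0.304
Converged at ψ = 0.304.
Compositions from xᵢ = zᵢ/(1+ψ(Kᵢ−1)), yᵢ = Kᵢxᵢ:
  1: x = 0.100, y = 0.206
  2: x = 0.106, y = 0.188
  3: x = 0.420, y = 0.475
  4: x = 0.374, y = 0.131

x_2 = 0.106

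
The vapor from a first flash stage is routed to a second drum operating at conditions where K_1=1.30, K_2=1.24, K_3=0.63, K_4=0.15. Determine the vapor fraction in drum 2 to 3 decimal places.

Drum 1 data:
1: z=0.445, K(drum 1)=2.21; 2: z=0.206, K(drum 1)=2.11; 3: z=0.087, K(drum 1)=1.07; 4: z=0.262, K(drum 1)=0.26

Drum 1:
Let ψ₁ = V/F and solve Σ zᵢ(Kᵢ−1)/(1+ψ₁(Kᵢ−1)) = 0.
Feasibility: ΣzᵢKᵢ = 1.579, Σzᵢ/Kᵢ = 1.388 — both > 1, two phases present.
Newton–Raphson from ψ₁ = 0.54:
  ψ₁ = 0.540: g = 0.1516, g' = -0.736 → ψ₁ = 0.746
  ψ₁ = 0.746: g = -0.0189, g' = -0.971 → ψ₁ = 0.727
  ψ₁ = 0.727: g = -0.0004, g' = -0.934 → ψ₁ = 0.726
Converged at ψ₁ = 0.726.
Drum-1 compositions:
  1: x = 0.237, y = 0.524
  2: x = 0.114, y = 0.241
  3: x = 0.083, y = 0.089
  4: x = 0.566, y = 0.147
Drum-2 feed = drum-1 vapor: z₂ = (0.5235, 0.2407, 0.0886, 0.1472).
Drum 2:
Rachford–Rice: g(ψ₂) = Σ zᵢ(Kᵢ−1)/(1+ψ₂(Kᵢ−1)) = 0.
Check two-phase: ΣzᵢKᵢ = 1.057 > 1 and Σzᵢ/Kᵢ = 1.719 > 1, so g(0) = 0.057 > 0 and g(1) = -0.719 < 0.
Iterate (Newton) starting at ψ₂ = 0.5:
  ψ₂ = 0.500: g = -0.0697, g' = -0.387 → ψ₂ = 0.320
  ψ₂ = 0.320: g = -0.0121, g' = -0.267 → ψ₂ = 0.275
  ψ₂ = 0.275: g = -0.0004, g' = -0.248 → ψ₂ = 0.273
Converged at ψ₂ = 0.273.
  1: x = 0.484, y = 0.629
  2: x = 0.226, y = 0.280
  3: x = 0.099, y = 0.062
  4: x = 0.192, y = 0.029

V/F (drum 2) = 0.273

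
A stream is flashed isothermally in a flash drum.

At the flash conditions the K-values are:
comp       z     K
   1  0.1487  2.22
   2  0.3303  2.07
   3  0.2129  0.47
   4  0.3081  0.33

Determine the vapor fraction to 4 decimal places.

ψ = 0.3123

Material balance + equilibrium reduce to Σ zᵢ(Kᵢ−1)/(1+ψ(Kᵢ−1)) = 0.
Check two-phase: ΣzᵢKᵢ = 1.2156 > 1 and Σzᵢ/Kᵢ = 1.6132 > 1, so g(0) = 0.2156 > 0 and g(1) = -0.6132 < 0.
Newton iteration, ψ⁰ = 0.5:
  ψ = 0.5000: g = -0.12102, g' = -0.6693 → ψ = 0.3192
  ψ = 0.3192: g = -0.00439, g' = -0.6352 → ψ = 0.3123
Converged at ψ = 0.3123.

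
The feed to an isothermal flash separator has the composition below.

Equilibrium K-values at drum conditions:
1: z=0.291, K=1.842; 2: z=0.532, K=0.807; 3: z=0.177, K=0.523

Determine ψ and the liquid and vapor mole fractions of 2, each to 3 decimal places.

Rachford–Rice: g(ψ) = Σ zᵢ(Kᵢ−1)/(1+ψ(Kᵢ−1)) = 0.
g(0) = ΣzᵢKᵢ − 1 = 0.058 and g(1) = 1 − Σzᵢ/Kᵢ = -0.156, so a root lies in (0, 1).
Newton–Raphson from ψ = 0.48:
  ψ = 0.480: g = -0.0482, g' = -0.196 → ψ = 0.235
  ψ = 0.235: g = 0.0019, g' = -0.217 → ψ = 0.244
Converged at ψ = 0.244.
Compositions from xᵢ = zᵢ/(1+ψ(Kᵢ−1)), yᵢ = Kᵢxᵢ:
  1: x = 0.241, y = 0.445
  2: x = 0.558, y = 0.451
  3: x = 0.200, y = 0.105

ψ = 0.244, x_2 = 0.558, y_2 = 0.451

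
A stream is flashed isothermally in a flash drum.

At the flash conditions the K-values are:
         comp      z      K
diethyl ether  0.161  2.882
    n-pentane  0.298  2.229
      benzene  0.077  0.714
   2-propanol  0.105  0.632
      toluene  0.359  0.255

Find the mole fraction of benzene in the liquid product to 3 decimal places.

x_benzene = 0.086

Material balance + equilibrium reduce to Σ zᵢ(Kᵢ−1)/(1+ψ(Kᵢ−1)) = 0.
Check two-phase: ΣzᵢKᵢ = 1.341 > 1 and Σzᵢ/Kᵢ = 1.871 > 1, so g(0) = 0.341 > 0 and g(1) = -0.871 < 0.
Iterate (Newton) starting at ψ = 0.5:
  ψ = 0.500: g = -0.1163, g' = -0.860 → ψ = 0.365
  ψ = 0.365: g = -0.0039, g' = -0.818 → ψ = 0.360
Converged at ψ = 0.360.
Compositions from xᵢ = zᵢ/(1+ψ(Kᵢ−1)), yᵢ = Kᵢxᵢ:
  diethyl ether: x = 0.096, y = 0.277
  n-pentane: x = 0.207, y = 0.461
  benzene: x = 0.086, y = 0.061
  2-propanol: x = 0.121, y = 0.076
  toluene: x = 0.491, y = 0.125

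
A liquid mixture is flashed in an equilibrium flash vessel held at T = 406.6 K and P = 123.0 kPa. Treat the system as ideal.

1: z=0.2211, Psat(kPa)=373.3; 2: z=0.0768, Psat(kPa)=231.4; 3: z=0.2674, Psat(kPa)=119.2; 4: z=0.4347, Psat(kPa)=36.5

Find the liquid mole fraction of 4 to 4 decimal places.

x_4 = 0.5129

Raoult's law: Kᵢ = Pᵢˢᵃᵗ/P = Pᵢˢᵃᵗ/123.0.
  K_1 = 373.3/123.0 = 3.034959, K_2 = 231.4/123.0 = 1.881301, K_3 = 119.2/123.0 = 0.969106, K_4 = 36.5/123.0 = 0.296748
Material balance + equilibrium reduce to Σ zᵢ(Kᵢ−1)/(1+V/F(Kᵢ−1)) = 0.
Feasibility: ΣzᵢKᵢ = 1.2036, Σzᵢ/Kᵢ = 1.8545 — both > 1, two phases present.
Iterate (Newton) starting at V/F = 0.4:
  V/F = 0.4000: g = -0.13564, g' = -0.7273 → V/F = 0.2135
  V/F = 0.2135: g = 0.00259, g' = -0.7851 → V/F = 0.2168
Converged at V/F = 0.2168.
Compositions from xᵢ = zᵢ/(1+V/F(Kᵢ−1)), yᵢ = Kᵢxᵢ:
  1: x = 0.1534, y = 0.4656
  2: x = 0.0645, y = 0.1213
  3: x = 0.2692, y = 0.2609
  4: x = 0.5129, y = 0.1522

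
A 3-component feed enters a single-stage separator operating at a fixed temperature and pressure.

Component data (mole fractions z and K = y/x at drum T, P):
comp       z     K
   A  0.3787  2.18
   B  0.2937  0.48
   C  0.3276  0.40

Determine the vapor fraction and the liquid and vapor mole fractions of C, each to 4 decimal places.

Newton iteration, ψ⁰ = 0.33:
  ψ = 0.3300: g = -0.10782, g' = -0.5722 → ψ = 0.1416
  ψ = 0.1416: g = 0.00323, g' = -0.6205 → ψ = 0.1468
Converged at ψ = 0.1468.
Compositions from xᵢ = zᵢ/(1+ψ(Kᵢ−1)), yᵢ = Kᵢxᵢ:
  A: x = 0.3228, y = 0.7037
  B: x = 0.3180, y = 0.1526
  C: x = 0.3592, y = 0.1437

ψ = 0.1468, x_C = 0.3592, y_C = 0.1437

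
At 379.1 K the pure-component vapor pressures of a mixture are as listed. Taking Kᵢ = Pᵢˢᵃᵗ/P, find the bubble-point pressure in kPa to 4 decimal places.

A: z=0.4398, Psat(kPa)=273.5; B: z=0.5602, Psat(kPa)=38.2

Pbub = 141.6849 kPa

At the bubble point ψ → 0, so ΣzᵢKᵢ = 1 with Kᵢ = Pᵢˢᵃᵗ/P ⇒ P = ΣzᵢPᵢˢᵃᵗ.
P = 0.4398·273.5 + 0.5602·38.2 = 141.6849 kPa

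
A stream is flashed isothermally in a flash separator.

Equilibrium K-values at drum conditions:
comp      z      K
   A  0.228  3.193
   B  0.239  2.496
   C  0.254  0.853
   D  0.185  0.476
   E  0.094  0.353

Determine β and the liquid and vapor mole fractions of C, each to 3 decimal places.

Let β = V/F and solve Σ zᵢ(Kᵢ−1)/(1+β(Kᵢ−1)) = 0.
Check two-phase: ΣzᵢKᵢ = 1.662 > 1 and Σzᵢ/Kᵢ = 1.120 > 1, so g(0) = 0.662 > 0 and g(1) = -0.120 < 0.
Iterate (Newton) starting at β = 0.52:
  β = 0.520: g = 0.1694, g' = -0.600 → β = 0.802
  β = 0.802: g = 0.0077, g' = -0.583 → β = 0.815
Converged at β = 0.815.
Compositions from xᵢ = zᵢ/(1+β(Kᵢ−1)), yᵢ = Kᵢxᵢ:
  A: x = 0.082, y = 0.261
  B: x = 0.108, y = 0.269
  C: x = 0.289, y = 0.246
  D: x = 0.323, y = 0.154
  E: x = 0.199, y = 0.070

β = 0.815, x_C = 0.289, y_C = 0.246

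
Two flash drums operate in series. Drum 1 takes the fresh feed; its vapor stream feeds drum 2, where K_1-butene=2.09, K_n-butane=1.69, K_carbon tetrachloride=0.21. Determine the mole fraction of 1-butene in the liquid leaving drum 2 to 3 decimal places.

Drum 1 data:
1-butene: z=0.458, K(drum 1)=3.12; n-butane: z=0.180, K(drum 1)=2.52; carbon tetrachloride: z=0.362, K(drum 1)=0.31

Drum 1:
Material balance + equilibrium reduce to Σ zᵢ(Kᵢ−1)/(1+ψ₁(Kᵢ−1)) = 0.
g(0) = ΣzᵢKᵢ − 1 = 0.995 and g(1) = 1 − Σzᵢ/Kᵢ = -0.386, so a root lies in (0, 1).
Newton–Raphson from ψ₁ = 0.5:
  ψ₁ = 0.500: g = 0.2455, g' = -1.021 → ψ₁ = 0.740
  ψ₁ = 0.740: g = -0.0041, g' = -1.124 → ψ₁ = 0.737
Converged at ψ₁ = 0.737.
Drum-1 compositions:
  1-butene: x = 0.179, y = 0.558
  n-butane: x = 0.085, y = 0.214
  carbon tetrachloride: x = 0.736, y = 0.228
Drum-2 feed = drum-1 vapor: z₂ = (0.5578, 0.2140, 0.2283).
Drum 2:
Rachford–Rice: g(ψ₂) = Σ zᵢ(Kᵢ−1)/(1+ψ₂(Kᵢ−1)) = 0.
Check two-phase: ΣzᵢKᵢ = 1.575 > 1 and Σzᵢ/Kᵢ = 1.480 > 1, so g(0) = 0.575 > 0 and g(1) = -0.480 < 0.
Newton iteration, ψ₂⁰ = 0.38:
  ψ₂ = 0.380: g = 0.2892, g' = -0.686 → ψ₂ = 0.801
  ψ₂ = 0.801: g = -0.0720, g' = -1.290 → ψ₂ = 0.746
  ψ₂ = 0.746: g = -0.0059, g' = -1.090 → ψ₂ = 0.740
Converged at ψ₂ = 0.740.
  1-butene: x = 0.309, y = 0.645
  n-butane: x = 0.142, y = 0.239
  carbon tetrachloride: x = 0.550, y = 0.115

x_1-butene (drum 2) = 0.309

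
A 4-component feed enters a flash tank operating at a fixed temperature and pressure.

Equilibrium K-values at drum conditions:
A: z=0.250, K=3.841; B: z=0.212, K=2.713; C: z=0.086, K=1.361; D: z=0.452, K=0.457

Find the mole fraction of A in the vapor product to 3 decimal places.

y_A = 0.308

Newton iteration, β⁰ = 0.5:
  β = 0.500: g = 0.1784, g' = -0.784 → β = 0.728
  β = 0.728: g = 0.0121, g' = -0.709 → β = 0.745
Converged at β = 0.745.
Compositions from xᵢ = zᵢ/(1+β(Kᵢ−1)), yᵢ = Kᵢxᵢ:
  A: x = 0.080, y = 0.308
  B: x = 0.093, y = 0.253
  C: x = 0.068, y = 0.092
  D: x = 0.759, y = 0.347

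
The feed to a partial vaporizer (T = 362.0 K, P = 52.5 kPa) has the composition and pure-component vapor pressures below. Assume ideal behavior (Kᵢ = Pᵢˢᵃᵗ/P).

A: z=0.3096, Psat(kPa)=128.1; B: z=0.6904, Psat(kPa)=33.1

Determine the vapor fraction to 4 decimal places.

Raoult's law: Kᵢ = Pᵢˢᵃᵗ/P = Pᵢˢᵃᵗ/52.5.
  K_A = 128.1/52.5 = 2.440000, K_B = 33.1/52.5 = 0.630476
Newton iteration, ψ⁰ = 0.5:
  ψ = 0.5000: g = -0.05374, g' = -0.3589 → ψ = 0.3502
  ψ = 0.3502: g = 0.00331, g' = -0.4081 → ψ = 0.3584
Converged at ψ = 0.3584.

ψ = 0.3584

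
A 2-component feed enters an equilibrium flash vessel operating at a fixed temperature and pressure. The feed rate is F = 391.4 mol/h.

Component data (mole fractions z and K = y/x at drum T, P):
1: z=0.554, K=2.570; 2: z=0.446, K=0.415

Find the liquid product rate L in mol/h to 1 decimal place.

L = 131.9 mol/h

Material balance + equilibrium reduce to Σ zᵢ(Kᵢ−1)/(1+V/F(Kᵢ−1)) = 0.
Feasibility: ΣzᵢKᵢ = 1.609, Σzᵢ/Kᵢ = 1.290 — both > 1, two phases present.
Binary case is linear: z₁(K₁−1)(1+V/F(K₂−1)) + z₂(K₂−1)(1+V/F(K₁−1)) = 0
⇒ V/F = [z₁(K₁−1)+z₂(K₂−1)] / [−(K₁−1)(K₂−1)] = 0.6089/0.9184 = 0.663
Then V = V/F·F = 0.6629·391.4 = 259.5 mol/h and L = F − V = 131.9 mol/h.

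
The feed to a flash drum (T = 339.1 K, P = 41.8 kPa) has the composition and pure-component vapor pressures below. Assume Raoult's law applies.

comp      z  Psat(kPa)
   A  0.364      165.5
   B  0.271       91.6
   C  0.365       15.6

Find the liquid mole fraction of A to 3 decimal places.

x_A = 0.106

Raoult's law: Kᵢ = Pᵢˢᵃᵗ/P = Pᵢˢᵃᵗ/41.8.
  K_A = 165.5/41.8 = 3.95933, K_B = 91.6/41.8 = 2.19139, K_C = 15.6/41.8 = 0.37321
Material balance + equilibrium reduce to Σ zᵢ(Kᵢ−1)/(1+V/F(Kᵢ−1)) = 0.
Check two-phase: ΣzᵢKᵢ = 2.171 > 1 and Σzᵢ/Kᵢ = 1.194 > 1, so g(0) = 1.171 > 0 and g(1) = -0.194 < 0.
Iterate (Newton) starting at V/F = 0.5:
  V/F = 0.500: g = 0.3035, g' = -0.974 → V/F = 0.812
  V/F = 0.812: g = 0.0150, g' = -0.969 → V/F = 0.827
Converged at V/F = 0.827.
Compositions from xᵢ = zᵢ/(1+V/F(Kᵢ−1)), yᵢ = Kᵢxᵢ:
  A: x = 0.106, y = 0.418
  B: x = 0.136, y = 0.299
  C: x = 0.758, y = 0.283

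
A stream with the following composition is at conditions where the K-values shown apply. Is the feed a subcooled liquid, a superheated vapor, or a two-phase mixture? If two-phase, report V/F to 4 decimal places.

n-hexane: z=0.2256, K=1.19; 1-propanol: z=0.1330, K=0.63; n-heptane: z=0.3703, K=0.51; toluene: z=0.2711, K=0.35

ΣzᵢKᵢ = 0.6360; Σzᵢ/Kᵢ = 1.9013.
Since ΣzᵢKᵢ < 1 the mixture is below its bubble point — single liquid phase.

subcooled liquid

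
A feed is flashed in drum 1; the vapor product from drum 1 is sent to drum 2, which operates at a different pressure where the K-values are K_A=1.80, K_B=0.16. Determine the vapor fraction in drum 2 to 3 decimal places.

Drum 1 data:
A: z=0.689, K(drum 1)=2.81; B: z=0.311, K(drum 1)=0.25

Drum 1:
Let ψ₁ = V/F and solve Σ zᵢ(Kᵢ−1)/(1+ψ₁(Kᵢ−1)) = 0.
g(0) = ΣzᵢKᵢ − 1 = 1.014 and g(1) = 1 − Σzᵢ/Kᵢ = -0.489, so a root lies in (0, 1).
Binary case is linear: z₁(K₁−1)(1+ψ₁(K₂−1)) + z₂(K₂−1)(1+ψ₁(K₁−1)) = 0
⇒ ψ₁ = [z₁(K₁−1)+z₂(K₂−1)] / [−(K₁−1)(K₂−1)] = 1.0138/1.3575 = 0.747
Drum-1 compositions:
  A: x = 0.293, y = 0.823
  B: x = 0.707, y = 0.177
Drum-2 feed = drum-1 vapor: z₂ = (0.8232, 0.1768).
Drum 2:
Binary case is linear: z₁(K₁−1)(1+ψ₂(K₂−1)) + z₂(K₂−1)(1+ψ₂(K₁−1)) = 0
⇒ ψ₂ = [z₁(K₁−1)+z₂(K₂−1)] / [−(K₁−1)(K₂−1)] = 0.5101/0.6720 = 0.759
  A: x = 0.512, y = 0.922
  B: x = 0.488, y = 0.078

V/F (drum 2) = 0.759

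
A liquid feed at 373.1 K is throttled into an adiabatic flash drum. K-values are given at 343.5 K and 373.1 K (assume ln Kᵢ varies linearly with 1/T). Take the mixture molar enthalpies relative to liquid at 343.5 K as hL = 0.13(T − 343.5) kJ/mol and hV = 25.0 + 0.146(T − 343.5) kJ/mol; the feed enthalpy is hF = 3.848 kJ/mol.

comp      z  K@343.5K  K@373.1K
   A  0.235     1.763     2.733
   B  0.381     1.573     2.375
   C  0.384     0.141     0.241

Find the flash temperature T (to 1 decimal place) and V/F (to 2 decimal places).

Adiabatic flash: solve Rachford–Rice at each trial T, then check hF = ψ·hV(T) + (1−ψ)·hL(T).
  T = 343.5 K: K = (1.763, 1.573, 0.141), RR gives ψ = 0.121, H_out = 3.033 kJ/mol
  T = 373.1 K: K = (2.733, 2.375, 0.241), RR gives ψ = 0.556, H_out = 18.013 kJ/mol
  T = 358.3 K: K = (2.215, 1.949, 0.186), RR gives ψ = 0.390, H_out = 11.768 kJ/mol
  T = 350.9 K: K = (1.981, 1.755, 0.163), RR gives ψ = 0.278, H_out = 7.936 kJ/mol
  T = 347.2 K: K = (1.870, 1.663, 0.152), RR gives ψ = 0.207, H_out = 5.668 kJ/mol
  T = 345.4 K: K = (1.817, 1.619, 0.146), RR gives ψ = 0.168, H_out = 4.440 kJ/mol
Linear interpolation between T = 343.5 (H_out = 3.033) and T = 345.4 (H_out = 4.440) on hF = 3.848 gives T ≈ 344.6 K, at which ψ = 0.15.

T = 344.6 K, V/F = 0.15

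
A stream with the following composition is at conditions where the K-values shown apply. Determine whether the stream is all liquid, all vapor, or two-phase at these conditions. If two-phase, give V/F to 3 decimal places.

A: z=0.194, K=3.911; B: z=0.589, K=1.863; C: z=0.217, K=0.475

ΣzᵢKᵢ = 1.959; Σzᵢ/Kᵢ = 0.823.
Since Σzᵢ/Kᵢ < 1 the mixture is above its dew point — single vapor phase.

all vapor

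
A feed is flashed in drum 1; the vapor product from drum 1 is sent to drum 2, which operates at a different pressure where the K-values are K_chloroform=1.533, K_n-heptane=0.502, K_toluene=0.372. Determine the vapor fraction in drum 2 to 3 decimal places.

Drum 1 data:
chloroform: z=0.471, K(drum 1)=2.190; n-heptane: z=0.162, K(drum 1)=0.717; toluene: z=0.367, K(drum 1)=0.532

V/F (drum 2) = 0.164

Drum 1:
Let ψ₁ = V/F and solve Σ zᵢ(Kᵢ−1)/(1+ψ₁(Kᵢ−1)) = 0.
Check two-phase: ΣzᵢKᵢ = 1.343 > 1 and Σzᵢ/Kᵢ = 1.131 > 1, so g(0) = 0.343 > 0 and g(1) = -0.131 < 0.
Newton iteration, ψ₁⁰ = 0.59:
  ψ₁ = 0.590: g = 0.0370, g' = -0.402 → ψ₁ = 0.682
  ψ₁ = 0.682: g = 0.0003, g' = -0.397 → ψ₁ = 0.683
Converged at ψ₁ = 0.683.
Drum-1 compositions:
  chloroform: x = 0.260, y = 0.569
  n-heptane: x = 0.201, y = 0.144
  toluene: x = 0.539, y = 0.287
Drum-2 feed = drum-1 vapor: z₂ = (0.5691, 0.1440, 0.2869).
Drum 2:
Newton–Raphson from ψ₂ = 0.5:
  ψ₂ = 0.500: g = -0.1186, g' = -0.405 → ψ₂ = 0.207
  ψ₂ = 0.207: g = -0.0138, g' = -0.325 → ψ₂ = 0.164
Converged at ψ₂ = 0.164.
  chloroform: x = 0.523, y = 0.802
  n-heptane: x = 0.157, y = 0.079
  toluene: x = 0.320, y = 0.119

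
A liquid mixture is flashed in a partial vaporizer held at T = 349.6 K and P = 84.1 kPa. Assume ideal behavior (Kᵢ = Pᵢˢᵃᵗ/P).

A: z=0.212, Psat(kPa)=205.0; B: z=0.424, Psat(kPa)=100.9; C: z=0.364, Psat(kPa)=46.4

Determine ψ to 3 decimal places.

ψ = 0.658

Raoult's law: Kᵢ = Pᵢˢᵃᵗ/P = Pᵢˢᵃᵗ/84.1.
  K_A = 205.0/84.1 = 2.43757, K_B = 100.9/84.1 = 1.19976, K_C = 46.4/84.1 = 0.55172
Rachford–Rice: g(ψ) = Σ zᵢ(Kᵢ−1)/(1+ψ(Kᵢ−1)) = 0.
Feasibility: ΣzᵢKᵢ = 1.226, Σzᵢ/Kᵢ = 1.100 — both > 1, two phases present.
Iterate (Newton) starting at ψ = 0.44:
  ψ = 0.440: g = 0.0613, g' = -0.292 → ψ = 0.650
  ψ = 0.650: g = 0.0023, g' = -0.276 → ψ = 0.658
Converged at ψ = 0.658.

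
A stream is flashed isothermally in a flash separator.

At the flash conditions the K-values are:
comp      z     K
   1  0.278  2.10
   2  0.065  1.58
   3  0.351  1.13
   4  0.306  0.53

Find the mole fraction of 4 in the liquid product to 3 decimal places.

Rachford–Rice: g(β) = Σ zᵢ(Kᵢ−1)/(1+β(Kᵢ−1)) = 0.
Feasibility: ΣzᵢKᵢ = 1.245, Σzᵢ/Kᵢ = 1.061 — both > 1, two phases present.
Newton–Raphson from β = 0.5:
  β = 0.500: g = 0.0814, g' = -0.274 → β = 0.797
Converged at β = 0.797.
Compositions from xᵢ = zᵢ/(1+β(Kᵢ−1)), yᵢ = Kᵢxᵢ:
  1: x = 0.148, y = 0.311
  2: x = 0.044, y = 0.070
  3: x = 0.318, y = 0.359
  4: x = 0.489, y = 0.259

x_4 = 0.489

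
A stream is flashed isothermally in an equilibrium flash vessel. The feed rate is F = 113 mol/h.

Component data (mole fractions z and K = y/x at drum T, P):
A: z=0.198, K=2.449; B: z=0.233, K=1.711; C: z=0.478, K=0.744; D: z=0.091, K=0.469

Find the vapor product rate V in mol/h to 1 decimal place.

Let β = V/F and solve Σ zᵢ(Kᵢ−1)/(1+β(Kᵢ−1)) = 0.
Feasibility: ΣzᵢKᵢ = 1.282, Σzᵢ/Kᵢ = 1.054 — both > 1, two phases present.
Iterate (Newton) starting at β = 0.55:
  β = 0.550: g = 0.0681, g' = -0.283 → β = 0.790
  β = 0.790: g = 0.0031, g' = -0.264 → β = 0.802
Converged at β = 0.802.
Then V = β·F = 0.8022·113 = 90.6 mol/h and L = F − V = 22.4 mol/h.

V = 90.6 mol/h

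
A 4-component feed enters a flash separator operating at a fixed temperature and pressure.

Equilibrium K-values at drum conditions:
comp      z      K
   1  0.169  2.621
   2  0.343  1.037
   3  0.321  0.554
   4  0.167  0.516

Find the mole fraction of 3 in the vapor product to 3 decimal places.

Material balance + equilibrium reduce to Σ zᵢ(Kᵢ−1)/(1+β(Kᵢ−1)) = 0.
Check two-phase: ΣzᵢKᵢ = 1.063 > 1 and Σzᵢ/Kᵢ = 1.298 > 1, so g(0) = 0.063 > 0 and g(1) = -0.298 < 0.
Iterate (Newton) starting at β = 0.42:
  β = 0.420: g = -0.1021, g' = -0.316 → β = 0.097
  β = 0.097: g = 0.0150, g' = -0.445 → β = 0.131
  β = 0.131: g = 0.0004, g' = -0.420 → β = 0.132
Converged at β = 0.132.
Compositions from xᵢ = zᵢ/(1+β(Kᵢ−1)), yᵢ = Kᵢxᵢ:
  1: x = 0.139, y = 0.365
  2: x = 0.341, y = 0.354
  3: x = 0.341, y = 0.189
  4: x = 0.178, y = 0.092

y_3 = 0.189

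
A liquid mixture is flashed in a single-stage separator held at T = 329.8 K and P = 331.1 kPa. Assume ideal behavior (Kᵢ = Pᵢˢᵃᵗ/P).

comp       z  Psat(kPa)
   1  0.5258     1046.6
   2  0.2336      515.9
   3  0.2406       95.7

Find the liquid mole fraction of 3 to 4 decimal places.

Raoult's law: Kᵢ = Pᵢˢᵃᵗ/P = Pᵢˢᵃᵗ/331.1.
  K_1 = 1046.6/331.1 = 3.160979, K_2 = 515.9/331.1 = 1.558140, K_3 = 95.7/331.1 = 0.289037
Newton–Raphson from V/F = 0.62:
  V/F = 0.6200: g = 0.27658, g' = -0.8776 → V/F = 0.9352
  V/F = 0.9352: g = -0.04862, g' = -1.3833 → V/F = 0.9000
  V/F = 0.9000: g = -0.00238, g' = -1.2531 → V/F = 0.8981
Converged at V/F = 0.8981.
Compositions from xᵢ = zᵢ/(1+V/F(Kᵢ−1)), yᵢ = Kᵢxᵢ:
  1: x = 0.1788, y = 0.5652
  2: x = 0.1556, y = 0.2424
  3: x = 0.6656, y = 0.1924

x_3 = 0.6656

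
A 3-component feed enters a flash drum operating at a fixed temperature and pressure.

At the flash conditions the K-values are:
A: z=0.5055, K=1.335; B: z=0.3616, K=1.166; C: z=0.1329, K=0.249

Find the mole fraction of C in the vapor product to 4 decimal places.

Rachford–Rice: g(β) = Σ zᵢ(Kᵢ−1)/(1+β(Kᵢ−1)) = 0.
Check two-phase: ΣzᵢKᵢ = 1.1296 > 1 and Σzᵢ/Kᵢ = 1.2225 > 1, so g(0) = 0.1296 > 0 and g(1) = -0.2225 < 0.
Newton–Raphson from β = 0.33:
  β = 0.3300: g = 0.07670, g' = -0.1874 → β = 0.7392
  β = 0.7392: g = -0.03516, g' = -0.4231 → β = 0.6561
  β = 0.6561: g = -0.00380, g' = -0.3375 → β = 0.6449
  β = 0.6449: g = -0.00005, g' = -0.3283 → β = 0.6447
Converged at β = 0.6447.
Compositions from xᵢ = zᵢ/(1+β(Kᵢ−1)), yᵢ = Kᵢxᵢ:
  A: x = 0.4157, y = 0.5550
  B: x = 0.3266, y = 0.3809
  C: x = 0.2576, y = 0.0642

y_C = 0.0642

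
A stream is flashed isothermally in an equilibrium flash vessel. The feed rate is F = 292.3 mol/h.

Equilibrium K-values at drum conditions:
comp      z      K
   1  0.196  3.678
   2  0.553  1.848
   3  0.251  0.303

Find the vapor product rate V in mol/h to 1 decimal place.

V = 249.5 mol/h

Material balance + equilibrium reduce to Σ zᵢ(Kᵢ−1)/(1+ψ(Kᵢ−1)) = 0.
Check two-phase: ΣzᵢKᵢ = 1.819 > 1 and Σzᵢ/Kᵢ = 1.181 > 1, so g(0) = 0.819 > 0 and g(1) = -0.181 < 0.
Newton iteration, ψ⁰ = 0.52:
  ψ = 0.520: g = 0.2704, g' = -0.737 → ψ = 0.887
  ψ = 0.887: g = -0.0350, g' = -1.089 → ψ = 0.855
  ψ = 0.855: g = -0.0013, g' = -1.010 → ψ = 0.853
Converged at ψ = 0.853.
Then V = ψ·F = 0.8534·292.3 = 249.5 mol/h and L = F − V = 42.8 mol/h.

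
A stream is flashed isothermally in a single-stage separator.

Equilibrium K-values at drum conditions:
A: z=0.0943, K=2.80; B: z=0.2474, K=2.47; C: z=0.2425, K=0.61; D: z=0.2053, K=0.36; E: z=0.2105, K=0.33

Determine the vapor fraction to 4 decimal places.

Rachford–Rice: g(ψ) = Σ zᵢ(Kᵢ−1)/(1+ψ(Kᵢ−1)) = 0.
Feasibility: ΣzᵢKᵢ = 1.1664, Σzᵢ/Kᵢ = 1.7395 — both > 1, two phases present.
Newton–Raphson from ψ = 0.5:
  ψ = 0.5000: g = -0.22384, g' = -0.7147 → ψ = 0.1868
  ψ = 0.1868: g = -0.00009, g' = -0.7750 → ψ = 0.1867
Converged at ψ = 0.1867.

ψ = 0.1867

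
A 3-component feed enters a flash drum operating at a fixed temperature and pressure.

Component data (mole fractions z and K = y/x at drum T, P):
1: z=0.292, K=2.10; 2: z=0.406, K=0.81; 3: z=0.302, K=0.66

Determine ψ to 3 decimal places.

Newton iteration, ψ⁰ = 0.5:
  ψ = 0.500: g = -0.0017, g' = -0.216 → ψ = 0.492
Converged at ψ = 0.492.

ψ = 0.492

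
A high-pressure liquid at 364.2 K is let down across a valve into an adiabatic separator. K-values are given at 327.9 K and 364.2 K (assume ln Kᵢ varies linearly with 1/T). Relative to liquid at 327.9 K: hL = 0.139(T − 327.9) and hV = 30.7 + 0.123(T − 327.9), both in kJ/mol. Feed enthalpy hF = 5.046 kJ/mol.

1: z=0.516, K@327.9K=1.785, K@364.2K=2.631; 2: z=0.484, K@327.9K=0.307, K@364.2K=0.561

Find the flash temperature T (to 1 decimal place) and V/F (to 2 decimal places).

Adiabatic flash: solve Rachford–Rice at each trial T, then check hF = ψ·hV(T) + (1−ψ)·hL(T).
  T = 327.9 K: K = (1.785, 0.307), RR gives ψ = 0.128, H_out = 3.930 kJ/mol
  T = 364.2 K: K = (2.631, 0.561), RR gives ψ = 0.879, H_out = 31.510 kJ/mol
  T = 346.0 K: K = (2.188, 0.421), RR gives ψ = 0.484, H_out = 17.241 kJ/mol
  T = 336.9 K: K = (1.981, 0.361), RR gives ψ = 0.314, H_out = 10.837 kJ/mol
  T = 332.4 K: K = (1.882, 0.333), RR gives ψ = 0.225, H_out = 7.512 kJ/mol
  T = 330.1 K: K = (1.832, 0.320), RR gives ψ = 0.177, H_out = 5.722 kJ/mol
Linear interpolation between T = 327.9 (H_out = 3.930) and T = 330.1 (H_out = 5.722) on hF = 5.046 gives T ≈ 329.3 K, at which ψ = 0.16.

T = 329.3 K, V/F = 0.16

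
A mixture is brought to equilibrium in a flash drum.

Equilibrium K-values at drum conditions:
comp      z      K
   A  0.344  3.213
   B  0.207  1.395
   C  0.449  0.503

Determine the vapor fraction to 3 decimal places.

ψ = 0.738

Material balance + equilibrium reduce to Σ zᵢ(Kᵢ−1)/(1+ψ(Kᵢ−1)) = 0.
Check two-phase: ΣzᵢKᵢ = 1.620 > 1 and Σzᵢ/Kᵢ = 1.148 > 1, so g(0) = 0.620 > 0 and g(1) = -0.148 < 0.
Newton iteration, ψ⁰ = 0.5:
  ψ = 0.500: g = 0.1327, g' = -0.599 → ψ = 0.722
  ψ = 0.722: g = 0.0088, g' = -0.539 → ψ = 0.738
Converged at ψ = 0.738.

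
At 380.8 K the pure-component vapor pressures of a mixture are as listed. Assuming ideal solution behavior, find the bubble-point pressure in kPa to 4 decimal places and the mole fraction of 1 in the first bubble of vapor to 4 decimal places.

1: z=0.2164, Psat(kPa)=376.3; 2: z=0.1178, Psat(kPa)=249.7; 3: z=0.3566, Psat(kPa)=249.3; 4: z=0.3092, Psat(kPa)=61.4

Pbub = 218.7312 kPa, y_1 = 0.3723

At the bubble point ψ → 0, so ΣzᵢKᵢ = 1 with Kᵢ = Pᵢˢᵃᵗ/P ⇒ P = ΣzᵢPᵢˢᵃᵗ.
P = 0.2164·376.3 + 0.1178·249.7 + 0.3566·249.3 + 0.3092·61.4 = 218.7312 kPa
yᵢ = zᵢPᵢˢᵃᵗ/P ⇒ y_1 = 0.2164·376.3/218.7312 = 0.3723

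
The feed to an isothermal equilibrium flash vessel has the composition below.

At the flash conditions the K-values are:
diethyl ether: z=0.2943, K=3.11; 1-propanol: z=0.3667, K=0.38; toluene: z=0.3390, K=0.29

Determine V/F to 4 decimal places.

Material balance + equilibrium reduce to Σ zᵢ(Kᵢ−1)/(1+V/F(Kᵢ−1)) = 0.
Feasibility: ΣzᵢKᵢ = 1.1529, Σzᵢ/Kᵢ = 2.2286 — both > 1, two phases present.
Iterate (Newton) starting at V/F = 0.5:
  V/F = 0.5000: g = -0.40048, g' = -1.0171 → V/F = 0.1062
  V/F = 0.1062: g = 0.00354, g' = -1.2358 → V/F = 0.1091
Converged at V/F = 0.1091.

V/F = 0.1091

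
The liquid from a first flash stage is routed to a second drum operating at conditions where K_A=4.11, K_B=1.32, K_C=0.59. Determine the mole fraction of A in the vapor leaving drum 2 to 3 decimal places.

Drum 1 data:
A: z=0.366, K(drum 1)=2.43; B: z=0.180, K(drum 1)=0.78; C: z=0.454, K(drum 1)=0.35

y_A (drum 2) = 0.347

Drum 1:
Iterate (Newton) starting at ψ₁ = 0.51:
  ψ₁ = 0.510: g = -0.1834, g' = -0.691 → ψ₁ = 0.244
  ψ₁ = 0.244: g = -0.0049, g' = -0.692 → ψ₁ = 0.237
Converged at ψ₁ = 0.237.
Drum-1 compositions:
  A: x = 0.273, y = 0.664
  B: x = 0.190, y = 0.148
  C: x = 0.537, y = 0.188
Drum-2 feed = drum-1 liquid: z₂ = (0.2732, 0.1899, 0.5368).
Drum 2:
Rachford–Rice: g(ψ₂) = Σ zᵢ(Kᵢ−1)/(1+ψ₂(Kᵢ−1)) = 0.
Check two-phase: ΣzᵢKᵢ = 1.690 > 1 and Σzᵢ/Kᵢ = 1.120 > 1, so g(0) = 0.690 > 0 and g(1) = -0.120 < 0.
Newton iteration, ψ₂⁰ = 0.59:
  ψ₂ = 0.590: g = 0.0605, g' = -0.500 → ψ₂ = 0.711
  ψ₂ = 0.711: g = 0.0034, g' = -0.449 → ψ₂ = 0.719
Converged at ψ₂ = 0.719.
  A: x = 0.084, y = 0.347
  B: x = 0.154, y = 0.204
  C: x = 0.761, y = 0.449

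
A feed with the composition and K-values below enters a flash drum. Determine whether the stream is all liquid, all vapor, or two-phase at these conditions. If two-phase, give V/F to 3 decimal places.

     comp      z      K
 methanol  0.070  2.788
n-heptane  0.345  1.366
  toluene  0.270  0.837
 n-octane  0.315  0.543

two-phase, V/F = 0.224

ΣzᵢKᵢ = 1.063; Σzᵢ/Kᵢ = 1.180.
Both exceed 1, so a two-phase solution exists.
Let ψ = V/F and solve Σ zᵢ(Kᵢ−1)/(1+ψ(Kᵢ−1)) = 0.
Newton–Raphson from ψ = 0.5:
  ψ = 0.500: g = -0.0617, g' = -0.214 → ψ = 0.212
  ψ = 0.212: g = 0.0029, g' = -0.246 → ψ = 0.224
Converged at ψ = 0.224.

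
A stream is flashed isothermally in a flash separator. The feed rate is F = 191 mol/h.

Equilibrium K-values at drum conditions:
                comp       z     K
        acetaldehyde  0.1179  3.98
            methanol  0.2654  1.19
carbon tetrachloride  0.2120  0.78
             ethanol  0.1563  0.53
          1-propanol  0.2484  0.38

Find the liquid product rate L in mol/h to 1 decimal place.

L = 163.8 mol/h

Let ψ = V/F and solve Σ zᵢ(Kᵢ−1)/(1+ψ(Kᵢ−1)) = 0.
Check two-phase: ΣzᵢKᵢ = 1.1277 > 1 and Σzᵢ/Kᵢ = 1.4730 > 1, so g(0) = 0.1277 > 0 and g(1) = -0.4730 < 0.
Newton iteration, ψ⁰ = 0.5:
  ψ = 0.5000: g = -0.18448, g' = -0.4494 → ψ = 0.0895
  ψ = 0.0895: g = 0.03966, g' = -0.8172 → ψ = 0.1380
  ψ = 0.1380: g = 0.00303, g' = -0.6994 → ψ = 0.1423
Converged at ψ = 0.1423.
Then V = ψ·F = 0.1423·191 = 27.2 mol/h and L = F − V = 163.8 mol/h.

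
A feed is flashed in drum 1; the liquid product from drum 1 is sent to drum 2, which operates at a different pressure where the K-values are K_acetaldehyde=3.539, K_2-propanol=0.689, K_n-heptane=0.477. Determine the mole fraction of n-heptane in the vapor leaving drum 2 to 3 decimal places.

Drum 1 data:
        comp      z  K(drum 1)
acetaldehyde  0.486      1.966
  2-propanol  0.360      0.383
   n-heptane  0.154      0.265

Drum 1:
Let ψ₁ = V/F and solve Σ zᵢ(Kᵢ−1)/(1+ψ₁(Kᵢ−1)) = 0.
Check two-phase: ΣzᵢKᵢ = 1.134 > 1 and Σzᵢ/Kᵢ = 1.768 > 1, so g(0) = 0.134 > 0 and g(1) = -0.768 < 0.
Iterate (Newton) starting at ψ₁ = 0.5:
  ψ₁ = 0.500: g = -0.1836, g' = -0.701 → ψ₁ = 0.238
  ψ₁ = 0.238: g = -0.0158, g' = -0.610 → ψ₁ = 0.212
Converged at ψ₁ = 0.212.
Drum-1 compositions:
  acetaldehyde: x = 0.403, y = 0.793
  2-propanol: x = 0.414, y = 0.159
  n-heptane: x = 0.182, y = 0.048
Drum-2 feed = drum-1 liquid: z₂ = (0.4034, 0.4142, 0.1824).
Drum 2:
Let ψ₂ = V/F and solve Σ zᵢ(Kᵢ−1)/(1+ψ₂(Kᵢ−1)) = 0.
g(0) = ΣzᵢKᵢ − 1 = 0.800 and g(1) = 1 − Σzᵢ/Kᵢ = -0.098, so a root lies in (0, 1).
Newton–Raphson from ψ₂ = 0.5:
  ψ₂ = 0.500: g = 0.1695, g' = -0.653 → ψ₂ = 0.760
  ψ₂ = 0.760: g = 0.0226, g' = -0.509 → ψ₂ = 0.804
  ψ₂ = 0.804: g = 0.0002, g' = -0.501 → ψ₂ = 0.805
Converged at ψ₂ = 0.805.
  acetaldehyde: x = 0.133, y = 0.469
  2-propanol: x = 0.552, y = 0.381
  n-heptane: x = 0.315, y = 0.150

y_n-heptane (drum 2) = 0.150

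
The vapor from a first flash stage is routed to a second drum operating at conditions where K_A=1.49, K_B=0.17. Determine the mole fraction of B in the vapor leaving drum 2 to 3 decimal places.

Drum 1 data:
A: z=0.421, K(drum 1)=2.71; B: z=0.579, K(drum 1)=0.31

Drum 1:
Binary case is linear: z₁(K₁−1)(1+ψ₁(K₂−1)) + z₂(K₂−1)(1+ψ₁(K₁−1)) = 0
⇒ ψ₁ = [z₁(K₁−1)+z₂(K₂−1)] / [−(K₁−1)(K₂−1)] = 0.3204/1.1799 = 0.272
Drum-1 compositions:
  A: x = 0.287, y = 0.779
  B: x = 0.713, y = 0.221
Drum-2 feed = drum-1 vapor: z₂ = (0.7791, 0.2209).
Drum 2:
Rachford–Rice: g(ψ₂) = Σ zᵢ(Kᵢ−1)/(1+ψ₂(Kᵢ−1)) = 0.
Check two-phase: ΣzᵢKᵢ = 1.198 > 1 and Σzᵢ/Kᵢ = 1.822 > 1, so g(0) = 0.198 > 0 and g(1) = -0.822 < 0.
Iterate (Newton) starting at ψ₂ = 0.5:
  ψ₂ = 0.500: g = -0.0067, g' = -0.565 → ψ₂ = 0.488
Converged at ψ₂ = 0.488.
  A: x = 0.629, y = 0.937
  B: x = 0.371, y = 0.063

y_B (drum 2) = 0.063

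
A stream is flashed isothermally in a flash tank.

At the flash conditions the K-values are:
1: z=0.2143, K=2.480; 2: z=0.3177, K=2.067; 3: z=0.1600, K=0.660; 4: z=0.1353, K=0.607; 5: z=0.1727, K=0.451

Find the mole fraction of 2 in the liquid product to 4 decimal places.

x_2 = 0.1699

Material balance + equilibrium reduce to Σ zᵢ(Kᵢ−1)/(1+V/F(Kᵢ−1)) = 0.
g(0) = ΣzᵢKᵢ − 1 = 0.4538 and g(1) = 1 − Σzᵢ/Kᵢ = -0.0884, so a root lies in (0, 1).
Newton iteration, V/F⁰ = 0.5:
  V/F = 0.5000: g = 0.14093, g' = -0.4670 → V/F = 0.8018
  V/F = 0.8018: g = 0.00595, g' = -0.4488 → V/F = 0.8150
Converged at V/F = 0.8150.
Compositions from xᵢ = zᵢ/(1+V/F(Kᵢ−1)), yᵢ = Kᵢxᵢ:
  1: x = 0.0971, y = 0.2409
  2: x = 0.1699, y = 0.3512
  3: x = 0.2213, y = 0.1461
  4: x = 0.1991, y = 0.1208
  5: x = 0.3125, y = 0.1410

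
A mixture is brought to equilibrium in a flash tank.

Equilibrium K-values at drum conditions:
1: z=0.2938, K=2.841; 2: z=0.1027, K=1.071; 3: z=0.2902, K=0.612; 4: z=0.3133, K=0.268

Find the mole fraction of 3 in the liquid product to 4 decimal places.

Material balance + equilibrium reduce to Σ zᵢ(Kᵢ−1)/(1+V/F(Kᵢ−1)) = 0.
Feasibility: ΣzᵢKᵢ = 1.2062, Σzᵢ/Kᵢ = 1.8425 — both > 1, two phases present.
Iterate (Newton) starting at V/F = 0.65:
  V/F = 0.6500: g = -0.33487, g' = -0.8959 → V/F = 0.2762
  V/F = 0.2762: g = -0.04787, g' = -0.7566 → V/F = 0.2130
  V/F = 0.2130: g = 0.00131, g' = -0.8019 → V/F = 0.2146
Converged at V/F = 0.2146.
Compositions from xᵢ = zᵢ/(1+V/F(Kᵢ−1)), yᵢ = Kᵢxᵢ:
  1: x = 0.2106, y = 0.5983
  2: x = 0.1012, y = 0.1083
  3: x = 0.3166, y = 0.1937
  4: x = 0.3717, y = 0.0996

x_3 = 0.3166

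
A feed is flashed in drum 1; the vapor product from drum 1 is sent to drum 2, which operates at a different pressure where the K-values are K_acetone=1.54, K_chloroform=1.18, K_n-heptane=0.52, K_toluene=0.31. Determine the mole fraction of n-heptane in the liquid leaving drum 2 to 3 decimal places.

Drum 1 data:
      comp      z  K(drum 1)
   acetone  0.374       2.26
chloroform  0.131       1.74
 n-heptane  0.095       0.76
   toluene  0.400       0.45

Drum 1:
Let ψ₁ = V/F and solve Σ zᵢ(Kᵢ−1)/(1+ψ₁(Kᵢ−1)) = 0.
Check two-phase: ΣzᵢKᵢ = 1.325 > 1 and Σzᵢ/Kᵢ = 1.255 > 1, so g(0) = 0.325 > 0 and g(1) = -0.255 < 0.
Iterate (Newton) starting at ψ₁ = 0.5:
  ψ₁ = 0.500: g = 0.0305, g' = -0.499 → ψ₁ = 0.561
Converged at ψ₁ = 0.561.
Drum-1 compositions:
  acetone: x = 0.219, y = 0.495
  chloroform: x = 0.093, y = 0.161
  n-heptane: x = 0.110, y = 0.083
  toluene: x = 0.579, y = 0.260
Drum-2 feed = drum-1 vapor: z₂ = (0.4952, 0.1611, 0.0834, 0.2604).
Drum 2:
Let ψ₂ = V/F and solve Σ zᵢ(Kᵢ−1)/(1+ψ₂(Kᵢ−1)) = 0.
Feasibility: ΣzᵢKᵢ = 1.077, Σzᵢ/Kᵢ = 1.458 — both > 1, two phases present.
Iterate (Newton) starting at ψ₂ = 0.5:
  ψ₂ = 0.500: g = -0.0898, g' = -0.416 → ψ₂ = 0.284
  ψ₂ = 0.284: g = -0.0104, g' = -0.331 → ψ₂ = 0.253
  ψ₂ = 0.253: g = -0.0001, g' = -0.323 → ψ₂ = 0.252
Converged at ψ₂ = 0.252.
  acetone: x = 0.436, y = 0.671
  chloroform: x = 0.154, y = 0.182
  n-heptane: x = 0.095, y = 0.049
  toluene: x = 0.315, y = 0.098

x_n-heptane (drum 2) = 0.095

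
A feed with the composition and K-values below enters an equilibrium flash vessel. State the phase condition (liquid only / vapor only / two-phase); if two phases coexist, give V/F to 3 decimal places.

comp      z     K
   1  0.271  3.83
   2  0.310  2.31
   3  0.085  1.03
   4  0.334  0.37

two-phase, V/F = 0.813

ΣzᵢKᵢ = 1.965; Σzᵢ/Kᵢ = 1.190.
Both exceed 1, so a two-phase solution exists.
Let ψ = V/F and solve Σ zᵢ(Kᵢ−1)/(1+ψ(Kᵢ−1)) = 0.
Iterate (Newton) starting at ψ = 0.5:
  ψ = 0.500: g = 0.2583, g' = -0.849 → ψ = 0.804
  ψ = 0.804: g = 0.0078, g' = -0.873 → ψ = 0.813
Converged at ψ = 0.813.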